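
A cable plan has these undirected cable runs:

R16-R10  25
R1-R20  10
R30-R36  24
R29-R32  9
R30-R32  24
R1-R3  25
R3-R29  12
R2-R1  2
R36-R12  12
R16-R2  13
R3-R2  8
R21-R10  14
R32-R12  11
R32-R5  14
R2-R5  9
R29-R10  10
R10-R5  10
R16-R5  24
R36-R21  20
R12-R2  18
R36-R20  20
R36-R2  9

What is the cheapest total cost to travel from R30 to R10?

Settle nodes by increasing distance from R30:
R30: 0
R36: 24  (via R30)
R32: 24  (via R30)
R29: 33  (via R32)
R2: 33  (via R36)
R1: 35  (via R2)
R12: 35  (via R32)
R5: 38  (via R32)
R3: 41  (via R2)
R10: 43  (via R29)
Shortest route: R30 → R32 → R29 → R10 = 43.

43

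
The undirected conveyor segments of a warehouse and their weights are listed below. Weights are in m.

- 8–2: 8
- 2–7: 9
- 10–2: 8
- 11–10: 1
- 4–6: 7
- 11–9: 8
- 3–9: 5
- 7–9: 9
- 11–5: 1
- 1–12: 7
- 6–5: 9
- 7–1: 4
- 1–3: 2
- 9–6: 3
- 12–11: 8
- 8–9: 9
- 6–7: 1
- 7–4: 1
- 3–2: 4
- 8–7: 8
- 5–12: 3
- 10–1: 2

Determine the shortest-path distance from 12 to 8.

19 m

Shortest distances from 12:
12: 0
5: 3  (via 12)
11: 4  (via 5)
10: 5  (via 11)
1: 7  (via 12)
3: 9  (via 1)
7: 11  (via 1)
4: 12  (via 7)
6: 12  (via 5)
9: 12  (via 11)
2: 13  (via 10)
8: 19  (via 7)
Shortest route: 12–1–7–8 = 19 m.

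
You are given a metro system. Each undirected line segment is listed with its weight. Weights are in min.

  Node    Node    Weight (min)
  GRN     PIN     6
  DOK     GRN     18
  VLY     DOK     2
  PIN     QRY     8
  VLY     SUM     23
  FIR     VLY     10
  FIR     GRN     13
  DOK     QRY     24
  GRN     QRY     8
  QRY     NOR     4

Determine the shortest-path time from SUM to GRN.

43 min

Settle nodes by increasing distance from SUM:
SUM: 0
VLY: 23  (via SUM)
DOK: 25  (via VLY)
FIR: 33  (via VLY)
GRN: 43  (via DOK)
Shortest route: SUM–VLY–DOK–GRN = 43 min.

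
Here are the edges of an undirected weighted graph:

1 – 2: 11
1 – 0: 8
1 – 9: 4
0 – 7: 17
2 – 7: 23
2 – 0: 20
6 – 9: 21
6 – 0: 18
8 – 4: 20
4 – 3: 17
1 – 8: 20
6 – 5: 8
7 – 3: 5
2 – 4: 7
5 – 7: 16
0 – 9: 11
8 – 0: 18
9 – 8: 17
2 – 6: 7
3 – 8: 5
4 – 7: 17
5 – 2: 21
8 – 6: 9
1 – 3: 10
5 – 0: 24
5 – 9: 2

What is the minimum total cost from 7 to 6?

Shortest distances from 7:
7: 0
3: 5  (via 7)
8: 10  (via 3)
1: 15  (via 3)
5: 16  (via 7)
0: 17  (via 7)
4: 17  (via 7)
9: 18  (via 5)
6: 19  (via 8)
Shortest route: 7 → 3 → 8 → 6 = 19.

19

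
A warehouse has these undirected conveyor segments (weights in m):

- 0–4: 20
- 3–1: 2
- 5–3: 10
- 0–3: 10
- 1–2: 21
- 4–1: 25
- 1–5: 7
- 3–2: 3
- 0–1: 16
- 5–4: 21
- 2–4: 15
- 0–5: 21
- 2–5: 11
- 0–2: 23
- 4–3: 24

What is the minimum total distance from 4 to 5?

Running Dijkstra from 4:
4: 0
2: 15  (via 4)
3: 18  (via 2)
0: 20  (via 4)
1: 20  (via 3)
5: 21  (via 4)
Shortest route: 4 → 5 = 21 m.

21 m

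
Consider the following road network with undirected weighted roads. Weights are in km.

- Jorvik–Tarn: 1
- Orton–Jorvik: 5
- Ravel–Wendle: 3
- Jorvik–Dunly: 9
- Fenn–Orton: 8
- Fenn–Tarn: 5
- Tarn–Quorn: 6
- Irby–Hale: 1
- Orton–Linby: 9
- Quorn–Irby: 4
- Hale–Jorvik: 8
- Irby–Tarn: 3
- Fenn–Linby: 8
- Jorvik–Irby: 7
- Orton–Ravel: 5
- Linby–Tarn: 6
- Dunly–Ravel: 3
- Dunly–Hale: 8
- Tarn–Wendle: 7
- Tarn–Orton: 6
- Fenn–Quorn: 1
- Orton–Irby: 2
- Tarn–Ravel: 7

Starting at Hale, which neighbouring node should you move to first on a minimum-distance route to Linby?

Irby

Enumerating some paths:
Hale - Irby - Orton - Tarn - Linby: 1+2+6+6 = 15
Hale - Irby - Orton - Linby: 1+2+9 = 12
Hale - Irby - Quorn - Fenn - Linby: 1+4+1+8 = 14
Hale - Irby - Tarn - Linby: 1+3+6 = 10
Cheapest is Hale - Irby - Tarn - Linby at 10 km.
So from Hale the first move is to Irby.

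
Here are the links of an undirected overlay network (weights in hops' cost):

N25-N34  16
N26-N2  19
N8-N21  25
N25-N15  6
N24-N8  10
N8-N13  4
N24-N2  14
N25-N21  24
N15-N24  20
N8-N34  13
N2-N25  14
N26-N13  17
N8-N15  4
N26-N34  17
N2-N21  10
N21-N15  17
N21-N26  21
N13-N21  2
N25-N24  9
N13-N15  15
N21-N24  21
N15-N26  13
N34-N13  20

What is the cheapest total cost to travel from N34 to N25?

16 hops' cost

Enumerating some paths:
N34 → N25: 16 = 16
N34 → N8 → N15 → N25: 13+4+6 = 23
The minimum is 16 hops' cost via N34 → N25.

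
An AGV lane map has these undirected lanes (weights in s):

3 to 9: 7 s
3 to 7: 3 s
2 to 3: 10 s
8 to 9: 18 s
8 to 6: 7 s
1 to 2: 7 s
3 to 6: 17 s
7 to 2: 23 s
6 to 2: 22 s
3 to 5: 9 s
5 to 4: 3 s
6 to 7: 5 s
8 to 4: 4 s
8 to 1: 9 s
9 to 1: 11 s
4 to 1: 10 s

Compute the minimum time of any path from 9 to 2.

Compare a few routes:
9–3–2: 7+10 = 17
9–3–7–2: 7+3+23 = 33
9–1–2: 11+7 = 18
The minimum is 17 s via 9–3–2.

17 s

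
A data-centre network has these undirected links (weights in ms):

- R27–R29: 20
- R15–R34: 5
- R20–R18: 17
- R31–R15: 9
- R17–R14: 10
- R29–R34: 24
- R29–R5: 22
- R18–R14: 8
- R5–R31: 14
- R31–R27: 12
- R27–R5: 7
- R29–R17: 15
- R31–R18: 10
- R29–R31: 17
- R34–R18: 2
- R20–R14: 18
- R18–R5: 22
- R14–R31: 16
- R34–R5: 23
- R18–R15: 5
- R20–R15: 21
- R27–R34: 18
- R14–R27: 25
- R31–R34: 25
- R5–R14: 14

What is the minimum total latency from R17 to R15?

Candidate routes:
R17–R14–R31–R15: 10+16+9 = 35
R17–R14–R18–R15: 10+8+5 = 23
R17–R14–R18–R34–R15: 10+8+2+5 = 25
Cheapest is R17–R14–R18–R15 at 23 ms.

23 ms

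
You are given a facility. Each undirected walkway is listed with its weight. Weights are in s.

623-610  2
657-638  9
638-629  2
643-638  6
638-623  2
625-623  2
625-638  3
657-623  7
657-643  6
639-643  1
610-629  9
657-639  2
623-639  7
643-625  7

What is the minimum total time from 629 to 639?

Compare a few routes:
629–638–657–639: 2+9+2 = 13
629–638–623–639: 2+2+7 = 11
629–638–643–639: 2+6+1 = 9
Cheapest is 629–638–643–639 at 9 s.

9 s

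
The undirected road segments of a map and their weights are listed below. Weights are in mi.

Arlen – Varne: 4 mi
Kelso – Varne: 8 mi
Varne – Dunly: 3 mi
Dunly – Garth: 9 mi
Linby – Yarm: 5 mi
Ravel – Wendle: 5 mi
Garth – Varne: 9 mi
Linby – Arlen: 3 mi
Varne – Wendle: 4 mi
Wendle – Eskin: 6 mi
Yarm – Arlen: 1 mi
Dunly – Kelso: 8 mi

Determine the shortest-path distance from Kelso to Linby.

Enumerating some paths:
Kelso–Varne–Arlen–Linby: 8+4+3 = 15
Kelso–Varne–Arlen–Yarm–Linby: 8+4+1+5 = 18
Kelso–Dunly–Varne–Arlen–Linby: 8+3+4+3 = 18
Cheapest is Kelso–Varne–Arlen–Linby at 15 mi.

15 mi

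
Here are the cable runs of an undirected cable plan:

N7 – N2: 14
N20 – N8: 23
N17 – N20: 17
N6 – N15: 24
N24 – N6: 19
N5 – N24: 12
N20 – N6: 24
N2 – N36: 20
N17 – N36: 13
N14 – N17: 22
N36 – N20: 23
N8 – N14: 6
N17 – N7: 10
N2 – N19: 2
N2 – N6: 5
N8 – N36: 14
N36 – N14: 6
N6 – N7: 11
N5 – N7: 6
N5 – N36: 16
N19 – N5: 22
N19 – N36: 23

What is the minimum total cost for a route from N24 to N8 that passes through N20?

66

Shortest N24→N20: N24 → N6 → N20 = 43
Best N20 to N8: N20 → N8 costing 23
Total via N20: 43 + 23 = 66.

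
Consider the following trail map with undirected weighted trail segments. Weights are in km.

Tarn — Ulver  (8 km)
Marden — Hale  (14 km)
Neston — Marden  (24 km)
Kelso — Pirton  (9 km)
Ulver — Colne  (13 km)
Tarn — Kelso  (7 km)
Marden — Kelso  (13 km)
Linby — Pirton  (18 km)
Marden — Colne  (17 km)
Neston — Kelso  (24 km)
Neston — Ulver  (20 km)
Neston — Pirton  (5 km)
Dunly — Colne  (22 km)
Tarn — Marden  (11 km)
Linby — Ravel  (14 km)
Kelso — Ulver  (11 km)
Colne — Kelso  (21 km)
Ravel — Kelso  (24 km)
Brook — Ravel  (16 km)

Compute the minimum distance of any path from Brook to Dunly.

Running Dijkstra from Brook:
Brook: 0
Ravel: 16  (via Brook)
Linby: 30  (via Ravel)
Kelso: 40  (via Ravel)
Tarn: 47  (via Kelso)
Pirton: 48  (via Linby)
Ulver: 51  (via Kelso)
Marden: 53  (via Kelso)
Neston: 53  (via Pirton)
Colne: 61  (via Kelso)
Hale: 67  (via Marden)
Dunly: 83  (via Colne)
Shortest route: Brook → Ravel → Kelso → Colne → Dunly = 83 km.

83 km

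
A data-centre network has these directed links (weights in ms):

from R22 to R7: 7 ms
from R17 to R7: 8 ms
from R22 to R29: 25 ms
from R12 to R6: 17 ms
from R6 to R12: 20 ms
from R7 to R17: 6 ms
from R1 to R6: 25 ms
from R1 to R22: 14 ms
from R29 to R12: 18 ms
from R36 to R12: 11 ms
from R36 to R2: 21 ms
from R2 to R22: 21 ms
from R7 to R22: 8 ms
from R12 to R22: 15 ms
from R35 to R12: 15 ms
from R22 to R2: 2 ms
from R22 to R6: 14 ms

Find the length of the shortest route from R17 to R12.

Compare a few routes:
R17–R7–R22–R6–R12: 8+8+14+20 = 50
R17–R7–R22–R29–R12: 8+8+25+18 = 59
Cheapest is R17–R7–R22–R6–R12 at 50 ms.

50 ms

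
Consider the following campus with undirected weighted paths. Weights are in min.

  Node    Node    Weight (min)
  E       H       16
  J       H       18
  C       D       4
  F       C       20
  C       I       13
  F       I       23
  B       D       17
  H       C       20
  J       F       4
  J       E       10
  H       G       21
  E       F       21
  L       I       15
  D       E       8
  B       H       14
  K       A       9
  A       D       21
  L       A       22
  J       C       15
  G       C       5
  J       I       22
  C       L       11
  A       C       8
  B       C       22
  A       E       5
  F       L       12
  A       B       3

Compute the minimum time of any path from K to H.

26 min

Running Dijkstra from K:
K: 0
A: 9  (via K)
B: 12  (via A)
E: 14  (via A)
C: 17  (via A)
D: 21  (via C)
G: 22  (via C)
J: 24  (via E)
H: 26  (via B)
Shortest route: K–A–B–H = 26 min.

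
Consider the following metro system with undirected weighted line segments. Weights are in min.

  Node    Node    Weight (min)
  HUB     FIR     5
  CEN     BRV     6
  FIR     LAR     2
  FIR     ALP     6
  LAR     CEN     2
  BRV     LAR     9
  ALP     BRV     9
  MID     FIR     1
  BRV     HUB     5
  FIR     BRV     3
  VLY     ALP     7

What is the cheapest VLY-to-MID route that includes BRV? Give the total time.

20 min

Best VLY to BRV: VLY → ALP → BRV costing 16
Best BRV to MID: BRV → FIR → MID costing 4
Total via BRV: 16 + 4 = 20 min.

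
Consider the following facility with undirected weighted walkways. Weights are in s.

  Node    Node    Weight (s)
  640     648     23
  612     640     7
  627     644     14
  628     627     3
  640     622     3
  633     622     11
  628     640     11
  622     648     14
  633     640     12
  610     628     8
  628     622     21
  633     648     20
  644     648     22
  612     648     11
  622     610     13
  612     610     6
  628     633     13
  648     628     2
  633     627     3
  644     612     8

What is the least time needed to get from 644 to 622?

Shortest distances from 644:
644: 0
612: 8  (via 644)
610: 14  (via 612)
627: 14  (via 644)
640: 15  (via 612)
633: 17  (via 627)
628: 17  (via 627)
622: 18  (via 640)
Shortest route: 644–612–640–622 = 18 s.

18 s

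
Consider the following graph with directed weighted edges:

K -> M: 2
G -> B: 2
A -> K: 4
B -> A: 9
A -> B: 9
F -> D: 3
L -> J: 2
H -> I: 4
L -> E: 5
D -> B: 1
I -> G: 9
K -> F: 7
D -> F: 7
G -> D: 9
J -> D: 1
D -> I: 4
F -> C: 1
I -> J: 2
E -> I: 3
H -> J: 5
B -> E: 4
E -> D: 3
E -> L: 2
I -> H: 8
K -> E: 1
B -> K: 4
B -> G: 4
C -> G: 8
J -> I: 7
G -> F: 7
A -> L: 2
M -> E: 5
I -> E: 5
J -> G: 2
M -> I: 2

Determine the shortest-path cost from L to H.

Compare a few routes:
L → E → I → H: 5+3+8 = 16
L → J → I → H: 2+7+8 = 17
L → J → D → B → E → I → H: 2+1+1+4+3+8 = 19
L → J → D → I → H: 2+1+4+8 = 15
Cheapest is L → J → D → I → H at 15.

15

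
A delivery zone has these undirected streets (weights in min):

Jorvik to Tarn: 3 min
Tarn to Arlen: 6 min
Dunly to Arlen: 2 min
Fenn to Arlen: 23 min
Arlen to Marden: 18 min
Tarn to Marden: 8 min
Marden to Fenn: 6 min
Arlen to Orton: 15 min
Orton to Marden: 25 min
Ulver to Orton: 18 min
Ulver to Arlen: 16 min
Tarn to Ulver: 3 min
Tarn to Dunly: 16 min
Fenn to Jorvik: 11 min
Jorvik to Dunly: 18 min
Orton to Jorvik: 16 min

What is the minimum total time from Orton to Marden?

Shortest distances from Orton:
Orton: 0
Arlen: 15  (via Orton)
Jorvik: 16  (via Orton)
Dunly: 17  (via Arlen)
Ulver: 18  (via Orton)
Tarn: 19  (via Jorvik)
Marden: 25  (via Orton)
Shortest route: Orton–Marden = 25 min.

25 min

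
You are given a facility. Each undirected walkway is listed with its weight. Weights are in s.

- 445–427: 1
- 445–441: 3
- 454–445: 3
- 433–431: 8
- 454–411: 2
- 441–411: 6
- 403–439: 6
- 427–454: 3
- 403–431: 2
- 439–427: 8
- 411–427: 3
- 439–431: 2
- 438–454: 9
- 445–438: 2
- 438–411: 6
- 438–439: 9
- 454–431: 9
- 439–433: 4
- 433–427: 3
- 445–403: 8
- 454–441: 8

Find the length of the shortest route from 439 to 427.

Running Dijkstra from 439:
439: 0
431: 2  (via 439)
403: 4  (via 431)
433: 4  (via 439)
427: 7  (via 433)
Shortest route: 439 → 433 → 427 = 7 s.

7 s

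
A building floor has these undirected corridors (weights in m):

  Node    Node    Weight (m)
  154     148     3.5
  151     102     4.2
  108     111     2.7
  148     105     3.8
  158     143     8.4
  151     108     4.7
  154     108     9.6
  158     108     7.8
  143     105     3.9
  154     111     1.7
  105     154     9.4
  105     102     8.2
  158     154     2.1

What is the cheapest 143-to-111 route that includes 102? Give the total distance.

23.7 m

Shortest 143→102: 143–105–102 = 12.1
Shortest 102→111: 102–151–108–111 = 11.6
Total via 102: 12.1 + 11.6 = 23.7 m.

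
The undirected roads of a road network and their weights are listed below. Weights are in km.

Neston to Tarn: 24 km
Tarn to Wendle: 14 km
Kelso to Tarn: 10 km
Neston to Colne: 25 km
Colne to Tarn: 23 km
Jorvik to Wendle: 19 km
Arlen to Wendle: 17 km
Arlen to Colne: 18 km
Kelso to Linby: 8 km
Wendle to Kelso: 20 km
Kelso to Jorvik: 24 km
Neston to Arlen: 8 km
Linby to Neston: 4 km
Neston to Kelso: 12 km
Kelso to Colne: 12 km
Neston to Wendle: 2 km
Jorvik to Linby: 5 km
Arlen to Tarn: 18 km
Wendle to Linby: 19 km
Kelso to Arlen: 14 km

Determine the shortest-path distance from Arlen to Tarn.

Settle nodes by increasing distance from Arlen:
Arlen: 0
Neston: 8  (via Arlen)
Wendle: 10  (via Neston)
Linby: 12  (via Neston)
Kelso: 14  (via Arlen)
Jorvik: 17  (via Linby)
Tarn: 18  (via Arlen)
Shortest route: Arlen–Tarn = 18 km.

18 km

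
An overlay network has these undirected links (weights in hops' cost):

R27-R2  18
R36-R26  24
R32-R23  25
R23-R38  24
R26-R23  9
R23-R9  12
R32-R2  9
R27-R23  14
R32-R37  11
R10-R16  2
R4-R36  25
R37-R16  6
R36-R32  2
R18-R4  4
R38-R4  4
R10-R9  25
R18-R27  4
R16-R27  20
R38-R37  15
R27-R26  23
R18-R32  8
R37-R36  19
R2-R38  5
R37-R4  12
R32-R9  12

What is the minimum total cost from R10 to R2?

28 hops' cost

Settle nodes by increasing distance from R10:
R10: 0
R16: 2  (via R10)
R37: 8  (via R16)
R32: 19  (via R37)
R4: 20  (via R37)
R36: 21  (via R32)
R27: 22  (via R16)
R38: 23  (via R37)
R18: 24  (via R4)
R9: 25  (via R10)
R2: 28  (via R32)
Shortest route: R10–R16–R37–R32–R2 = 28 hops' cost.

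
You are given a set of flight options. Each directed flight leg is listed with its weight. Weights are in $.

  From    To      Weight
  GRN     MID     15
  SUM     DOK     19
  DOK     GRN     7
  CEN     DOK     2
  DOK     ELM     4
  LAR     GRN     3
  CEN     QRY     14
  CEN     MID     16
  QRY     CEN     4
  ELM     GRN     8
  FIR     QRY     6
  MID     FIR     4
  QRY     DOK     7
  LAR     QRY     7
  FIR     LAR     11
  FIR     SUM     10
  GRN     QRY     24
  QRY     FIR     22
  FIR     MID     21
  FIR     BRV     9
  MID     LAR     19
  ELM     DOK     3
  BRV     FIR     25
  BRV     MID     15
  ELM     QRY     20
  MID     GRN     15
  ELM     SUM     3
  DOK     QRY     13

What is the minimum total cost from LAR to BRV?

Compare a few routes:
LAR → QRY → FIR → BRV: 7+22+9 = 38
LAR → QRY → CEN → DOK → GRN → MID → FIR → BRV: 7+4+2+7+15+4+9 = 48
LAR → QRY → CEN → MID → FIR → BRV: 7+4+16+4+9 = 40
LAR → GRN → MID → FIR → BRV: 3+15+4+9 = 31
Cheapest is LAR → GRN → MID → FIR → BRV at $31.

$31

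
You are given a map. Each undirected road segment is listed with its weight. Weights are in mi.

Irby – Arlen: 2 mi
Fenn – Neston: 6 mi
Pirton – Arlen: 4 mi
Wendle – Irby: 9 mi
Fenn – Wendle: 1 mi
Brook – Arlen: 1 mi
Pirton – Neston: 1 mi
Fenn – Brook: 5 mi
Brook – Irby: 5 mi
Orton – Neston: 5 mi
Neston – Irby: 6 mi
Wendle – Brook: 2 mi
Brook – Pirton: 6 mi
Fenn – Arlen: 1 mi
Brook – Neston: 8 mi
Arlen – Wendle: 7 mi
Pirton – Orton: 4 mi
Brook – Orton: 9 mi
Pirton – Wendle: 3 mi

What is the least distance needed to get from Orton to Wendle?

7 mi

Enumerating some paths:
Orton–Pirton–Wendle: 4+3 = 7
Orton–Neston–Pirton–Wendle: 5+1+3 = 9
Cheapest is Orton–Pirton–Wendle at 7 mi.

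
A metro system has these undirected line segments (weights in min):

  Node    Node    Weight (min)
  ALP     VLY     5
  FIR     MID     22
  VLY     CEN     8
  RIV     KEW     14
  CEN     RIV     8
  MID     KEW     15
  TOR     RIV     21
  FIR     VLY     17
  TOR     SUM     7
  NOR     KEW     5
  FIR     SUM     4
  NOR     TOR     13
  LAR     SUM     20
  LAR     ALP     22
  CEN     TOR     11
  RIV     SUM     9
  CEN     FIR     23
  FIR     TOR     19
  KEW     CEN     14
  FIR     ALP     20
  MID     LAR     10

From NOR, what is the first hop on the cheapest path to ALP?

KEW

Candidate routes:
NOR - TOR - SUM - FIR - ALP: 13+7+4+20 = 44
NOR - KEW - CEN - VLY - ALP: 5+14+8+5 = 32
NOR - KEW - RIV - CEN - VLY - ALP: 5+14+8+8+5 = 40
NOR - TOR - CEN - VLY - ALP: 13+11+8+5 = 37
The minimum is 32 min via NOR - KEW - CEN - VLY - ALP.
So from NOR the first move is to KEW.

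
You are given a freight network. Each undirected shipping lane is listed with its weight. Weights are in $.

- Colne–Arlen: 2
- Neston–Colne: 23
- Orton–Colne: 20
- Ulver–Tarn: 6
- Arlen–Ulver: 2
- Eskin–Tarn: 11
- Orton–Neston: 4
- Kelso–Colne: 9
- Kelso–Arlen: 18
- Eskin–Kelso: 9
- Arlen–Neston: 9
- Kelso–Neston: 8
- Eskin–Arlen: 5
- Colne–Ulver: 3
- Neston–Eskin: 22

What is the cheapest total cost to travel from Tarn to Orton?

Enumerating some paths:
Tarn → Ulver → Arlen → Neston → Orton: 6+2+9+4 = 21
Tarn → Ulver → Colne → Arlen → Neston → Orton: 6+3+2+9+4 = 24
The minimum is $21 via Tarn → Ulver → Arlen → Neston → Orton.

$21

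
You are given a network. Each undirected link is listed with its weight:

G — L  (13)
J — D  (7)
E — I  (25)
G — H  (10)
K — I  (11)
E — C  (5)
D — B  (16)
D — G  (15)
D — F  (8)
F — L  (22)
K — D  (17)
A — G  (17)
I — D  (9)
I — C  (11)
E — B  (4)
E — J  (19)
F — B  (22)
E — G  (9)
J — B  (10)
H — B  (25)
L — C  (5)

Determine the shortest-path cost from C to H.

24

Enumerating some paths:
C → E → G → H: 5+9+10 = 24
C → L → G → H: 5+13+10 = 28
C → E → B → H: 5+4+25 = 34
Cheapest is C → E → G → H at 24.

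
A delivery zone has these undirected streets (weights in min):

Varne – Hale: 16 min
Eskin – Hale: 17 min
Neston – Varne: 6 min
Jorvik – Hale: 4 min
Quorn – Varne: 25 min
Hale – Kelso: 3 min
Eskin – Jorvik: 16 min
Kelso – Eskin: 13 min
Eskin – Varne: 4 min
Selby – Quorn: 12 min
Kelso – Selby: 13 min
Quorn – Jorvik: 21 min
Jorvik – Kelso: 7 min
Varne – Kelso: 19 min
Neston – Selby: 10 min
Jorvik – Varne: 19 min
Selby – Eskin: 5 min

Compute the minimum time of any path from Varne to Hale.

Compare a few routes:
Varne - Hale: 16 = 16
Varne - Eskin - Hale: 4+17 = 21
Varne - Kelso - Hale: 19+3 = 22
Varne - Eskin - Kelso - Hale: 4+13+3 = 20
The minimum is 16 min via Varne - Hale.

16 min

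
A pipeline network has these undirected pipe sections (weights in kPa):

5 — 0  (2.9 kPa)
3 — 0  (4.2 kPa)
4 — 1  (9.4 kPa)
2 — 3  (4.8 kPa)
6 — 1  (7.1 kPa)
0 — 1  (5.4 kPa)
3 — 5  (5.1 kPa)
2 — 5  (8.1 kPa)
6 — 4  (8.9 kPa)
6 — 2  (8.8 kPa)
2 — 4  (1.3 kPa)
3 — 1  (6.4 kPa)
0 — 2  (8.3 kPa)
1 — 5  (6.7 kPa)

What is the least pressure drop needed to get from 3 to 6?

13.5 kPa

Running Dijkstra from 3:
3: 0
0: 4.2  (via 3)
2: 4.8  (via 3)
5: 5.1  (via 3)
4: 6.1  (via 2)
1: 6.4  (via 3)
6: 13.5  (via 1)
Shortest route: 3 → 1 → 6 = 13.5 kPa.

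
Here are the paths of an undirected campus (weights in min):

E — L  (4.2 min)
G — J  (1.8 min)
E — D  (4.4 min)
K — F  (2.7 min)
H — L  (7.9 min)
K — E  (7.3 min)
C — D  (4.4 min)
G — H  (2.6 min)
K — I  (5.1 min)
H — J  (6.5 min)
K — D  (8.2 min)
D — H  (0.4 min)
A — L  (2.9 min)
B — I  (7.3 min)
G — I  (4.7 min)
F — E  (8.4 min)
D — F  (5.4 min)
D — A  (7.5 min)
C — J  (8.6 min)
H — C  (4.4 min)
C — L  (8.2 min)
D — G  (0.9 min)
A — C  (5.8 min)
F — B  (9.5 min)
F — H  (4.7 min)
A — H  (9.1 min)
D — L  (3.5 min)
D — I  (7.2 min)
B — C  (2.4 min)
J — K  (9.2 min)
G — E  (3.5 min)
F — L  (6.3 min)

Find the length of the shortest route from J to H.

3.1 min

Running Dijkstra from J:
J: 0
G: 1.8  (via J)
D: 2.7  (via G)
H: 3.1  (via D)
Shortest route: J–G–D–H = 3.1 min.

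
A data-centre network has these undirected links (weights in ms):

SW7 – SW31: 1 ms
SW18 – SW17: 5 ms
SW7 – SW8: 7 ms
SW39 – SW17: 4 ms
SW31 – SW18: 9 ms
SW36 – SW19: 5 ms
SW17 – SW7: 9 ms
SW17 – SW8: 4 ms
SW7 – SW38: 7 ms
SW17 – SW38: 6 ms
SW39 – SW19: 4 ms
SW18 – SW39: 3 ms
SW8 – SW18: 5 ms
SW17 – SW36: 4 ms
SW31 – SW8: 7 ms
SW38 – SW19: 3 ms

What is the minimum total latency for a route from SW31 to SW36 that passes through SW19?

Best SW31 to SW19: SW31 → SW7 → SW38 → SW19 costing 11
Best SW19 to SW36: SW19 → SW36 costing 5
Total via SW19: 11 + 5 = 16 ms.

16 ms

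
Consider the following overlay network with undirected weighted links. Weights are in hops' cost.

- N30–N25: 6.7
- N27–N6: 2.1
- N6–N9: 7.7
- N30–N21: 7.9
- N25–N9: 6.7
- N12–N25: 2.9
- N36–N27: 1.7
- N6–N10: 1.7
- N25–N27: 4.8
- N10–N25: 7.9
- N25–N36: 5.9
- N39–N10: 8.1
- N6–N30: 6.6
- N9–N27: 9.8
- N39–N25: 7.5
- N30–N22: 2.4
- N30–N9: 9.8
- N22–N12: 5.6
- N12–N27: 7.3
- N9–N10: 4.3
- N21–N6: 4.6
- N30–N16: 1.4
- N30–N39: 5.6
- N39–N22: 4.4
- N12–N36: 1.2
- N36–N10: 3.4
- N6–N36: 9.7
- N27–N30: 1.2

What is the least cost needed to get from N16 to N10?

Settle nodes by increasing distance from N16:
N16: 0
N30: 1.4  (via N16)
N27: 2.6  (via N30)
N22: 3.8  (via N30)
N36: 4.3  (via N27)
N6: 4.7  (via N27)
N12: 5.5  (via N36)
N10: 6.4  (via N6)
Shortest route: N16 → N30 → N27 → N6 → N10 = 6.4 hops' cost.

6.4 hops' cost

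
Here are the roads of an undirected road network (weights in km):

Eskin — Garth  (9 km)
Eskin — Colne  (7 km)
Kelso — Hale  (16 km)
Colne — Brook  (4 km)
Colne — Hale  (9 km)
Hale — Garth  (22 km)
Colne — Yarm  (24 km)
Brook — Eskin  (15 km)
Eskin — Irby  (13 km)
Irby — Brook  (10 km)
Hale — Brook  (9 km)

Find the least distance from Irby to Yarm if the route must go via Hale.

52 km

Best Irby to Hale: Irby → Brook → Hale costing 19
Shortest Hale→Yarm: Hale → Colne → Yarm = 33
Total via Hale: 19 + 33 = 52 km.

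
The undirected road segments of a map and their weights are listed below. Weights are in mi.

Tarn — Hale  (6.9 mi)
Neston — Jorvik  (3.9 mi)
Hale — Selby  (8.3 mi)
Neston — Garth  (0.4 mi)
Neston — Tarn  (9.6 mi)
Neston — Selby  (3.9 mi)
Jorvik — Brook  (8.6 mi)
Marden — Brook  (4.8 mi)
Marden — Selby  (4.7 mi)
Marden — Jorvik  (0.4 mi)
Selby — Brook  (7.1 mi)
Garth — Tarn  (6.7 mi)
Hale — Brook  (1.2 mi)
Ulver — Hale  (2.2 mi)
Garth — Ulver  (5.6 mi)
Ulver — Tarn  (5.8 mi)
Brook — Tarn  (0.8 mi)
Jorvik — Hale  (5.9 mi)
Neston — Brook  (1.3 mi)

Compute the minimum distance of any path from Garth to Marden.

4.7 mi

Settle nodes by increasing distance from Garth:
Garth: 0
Neston: 0.4  (via Garth)
Brook: 1.7  (via Neston)
Tarn: 2.5  (via Brook)
Hale: 2.9  (via Brook)
Selby: 4.3  (via Neston)
Jorvik: 4.3  (via Neston)
Marden: 4.7  (via Jorvik)
Shortest route: Garth–Neston–Jorvik–Marden = 4.7 mi.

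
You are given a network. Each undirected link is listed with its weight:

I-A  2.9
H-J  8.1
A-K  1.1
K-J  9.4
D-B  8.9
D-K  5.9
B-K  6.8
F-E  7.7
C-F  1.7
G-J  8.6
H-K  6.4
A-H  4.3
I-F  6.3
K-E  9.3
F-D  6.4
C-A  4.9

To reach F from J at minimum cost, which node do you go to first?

K

Enumerating some paths:
J–K–A–C–F: 9.4+1.1+4.9+1.7 = 17.1
J–H–A–C–F: 8.1+4.3+4.9+1.7 = 19
J–H–A–I–F: 8.1+4.3+2.9+6.3 = 21.6
J–K–A–I–F: 9.4+1.1+2.9+6.3 = 19.7
Cheapest is J–K–A–C–F at 17.1.
So from J the first move is to K.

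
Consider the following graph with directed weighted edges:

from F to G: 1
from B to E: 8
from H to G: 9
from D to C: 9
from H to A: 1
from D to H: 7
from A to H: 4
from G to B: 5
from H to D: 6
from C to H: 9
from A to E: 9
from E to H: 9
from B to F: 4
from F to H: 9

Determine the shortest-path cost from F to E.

14

Compare a few routes:
F → G → B → E: 1+5+8 = 14
F → H → A → E: 9+1+9 = 19
F → H → G → B → E: 9+9+5+8 = 31
Cheapest is F → G → B → E at 14.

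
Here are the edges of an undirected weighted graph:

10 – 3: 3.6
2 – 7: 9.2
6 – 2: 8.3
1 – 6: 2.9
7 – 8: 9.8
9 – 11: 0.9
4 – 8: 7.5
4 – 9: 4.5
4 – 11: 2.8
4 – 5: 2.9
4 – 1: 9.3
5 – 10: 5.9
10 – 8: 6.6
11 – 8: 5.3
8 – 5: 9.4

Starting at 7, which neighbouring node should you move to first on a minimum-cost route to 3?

8

Enumerating some paths:
7 - 8 - 11 - 4 - 5 - 10 - 3: 9.8+5.3+2.8+2.9+5.9+3.6 = 30.3
7 - 8 - 5 - 10 - 3: 9.8+9.4+5.9+3.6 = 28.7
7 - 8 - 10 - 3: 9.8+6.6+3.6 = 20
7 - 8 - 4 - 5 - 10 - 3: 9.8+7.5+2.9+5.9+3.6 = 29.7
Cheapest is 7 - 8 - 10 - 3 at 20.
So from 7 the first move is to 8.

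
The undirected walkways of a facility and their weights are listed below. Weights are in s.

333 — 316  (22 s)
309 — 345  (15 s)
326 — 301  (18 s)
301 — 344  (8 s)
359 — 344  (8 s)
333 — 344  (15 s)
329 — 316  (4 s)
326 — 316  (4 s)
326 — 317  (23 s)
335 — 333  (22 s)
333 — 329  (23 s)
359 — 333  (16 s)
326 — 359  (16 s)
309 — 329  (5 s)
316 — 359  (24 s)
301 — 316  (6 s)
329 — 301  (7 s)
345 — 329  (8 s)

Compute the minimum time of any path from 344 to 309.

20 s

Candidate routes:
344 → 301 → 316 → 329 → 309: 8+6+4+5 = 23
344 → 301 → 329 → 309: 8+7+5 = 20
344 → 359 → 326 → 316 → 329 → 309: 8+16+4+4+5 = 37
The minimum is 20 s via 344 → 301 → 329 → 309.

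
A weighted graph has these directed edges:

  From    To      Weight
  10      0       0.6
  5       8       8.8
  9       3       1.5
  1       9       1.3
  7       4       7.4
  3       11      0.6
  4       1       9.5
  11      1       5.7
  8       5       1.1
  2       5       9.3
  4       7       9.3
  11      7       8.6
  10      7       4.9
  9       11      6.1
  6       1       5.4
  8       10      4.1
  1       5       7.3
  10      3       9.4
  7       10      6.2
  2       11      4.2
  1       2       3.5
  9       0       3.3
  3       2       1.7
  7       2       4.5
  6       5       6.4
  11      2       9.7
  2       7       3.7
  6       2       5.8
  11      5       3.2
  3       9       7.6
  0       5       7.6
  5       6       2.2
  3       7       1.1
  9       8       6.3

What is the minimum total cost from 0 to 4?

26.5

Enumerating some paths:
0–5–6–2–7–4: 7.6+2.2+5.8+3.7+7.4 = 26.7
0–5–6–1–2–7–4: 7.6+2.2+5.4+3.5+3.7+7.4 = 29.8
0–5–6–1–9–3–2–7–4: 7.6+2.2+5.4+1.3+1.5+1.7+3.7+7.4 = 30.8
0–5–6–1–9–3–7–4: 7.6+2.2+5.4+1.3+1.5+1.1+7.4 = 26.5
Cheapest is 0–5–6–1–9–3–7–4 at 26.5.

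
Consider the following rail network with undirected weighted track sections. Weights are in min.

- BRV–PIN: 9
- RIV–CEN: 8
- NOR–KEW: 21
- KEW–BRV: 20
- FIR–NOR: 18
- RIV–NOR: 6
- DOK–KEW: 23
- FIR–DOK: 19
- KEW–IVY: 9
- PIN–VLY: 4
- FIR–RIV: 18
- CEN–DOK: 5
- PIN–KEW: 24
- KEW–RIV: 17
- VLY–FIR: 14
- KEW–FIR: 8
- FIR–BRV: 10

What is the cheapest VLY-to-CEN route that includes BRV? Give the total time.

47 min

Best VLY to BRV: VLY–PIN–BRV costing 13
Shortest BRV→CEN: BRV–FIR–DOK–CEN = 34
Total via BRV: 13 + 34 = 47 min.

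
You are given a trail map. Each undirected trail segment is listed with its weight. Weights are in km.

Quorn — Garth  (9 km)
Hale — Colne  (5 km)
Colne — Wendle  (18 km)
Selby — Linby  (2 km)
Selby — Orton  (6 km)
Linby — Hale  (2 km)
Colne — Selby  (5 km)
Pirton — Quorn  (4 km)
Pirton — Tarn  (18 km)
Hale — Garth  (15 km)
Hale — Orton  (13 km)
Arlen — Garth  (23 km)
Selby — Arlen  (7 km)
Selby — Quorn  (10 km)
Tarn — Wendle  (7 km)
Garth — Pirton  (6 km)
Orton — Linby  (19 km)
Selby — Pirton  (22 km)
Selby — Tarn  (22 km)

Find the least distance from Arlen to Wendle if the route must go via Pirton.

46 km

Shortest Arlen→Pirton: Arlen → Selby → Quorn → Pirton = 21
Shortest Pirton→Wendle: Pirton → Tarn → Wendle = 25
Total via Pirton: 21 + 25 = 46 km.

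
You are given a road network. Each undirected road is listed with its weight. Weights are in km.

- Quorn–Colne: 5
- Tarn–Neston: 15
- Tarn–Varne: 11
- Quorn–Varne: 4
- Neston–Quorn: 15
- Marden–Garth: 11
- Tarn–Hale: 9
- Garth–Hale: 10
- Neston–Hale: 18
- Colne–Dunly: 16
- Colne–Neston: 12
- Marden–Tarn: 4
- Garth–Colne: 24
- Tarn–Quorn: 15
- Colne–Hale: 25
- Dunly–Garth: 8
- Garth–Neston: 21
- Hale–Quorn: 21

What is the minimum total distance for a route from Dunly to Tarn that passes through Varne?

Best Dunly to Varne: Dunly–Colne–Quorn–Varne costing 25
Best Varne to Tarn: Varne–Tarn costing 11
Total via Varne: 25 + 11 = 36 km.

36 km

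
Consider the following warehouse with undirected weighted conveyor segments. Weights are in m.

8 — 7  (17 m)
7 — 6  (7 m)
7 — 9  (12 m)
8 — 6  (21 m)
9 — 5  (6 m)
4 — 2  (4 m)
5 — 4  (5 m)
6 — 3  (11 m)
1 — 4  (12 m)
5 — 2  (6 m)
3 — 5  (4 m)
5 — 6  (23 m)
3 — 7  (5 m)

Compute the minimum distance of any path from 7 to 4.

Running Dijkstra from 7:
7: 0
3: 5  (via 7)
6: 7  (via 7)
5: 9  (via 3)
9: 12  (via 7)
4: 14  (via 5)
Shortest route: 7–3–5–4 = 14 m.

14 m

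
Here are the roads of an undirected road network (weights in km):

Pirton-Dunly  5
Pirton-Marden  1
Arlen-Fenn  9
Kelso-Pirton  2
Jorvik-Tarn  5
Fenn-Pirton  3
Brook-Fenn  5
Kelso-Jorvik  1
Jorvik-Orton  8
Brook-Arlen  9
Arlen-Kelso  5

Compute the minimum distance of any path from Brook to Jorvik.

Shortest distances from Brook:
Brook: 0
Fenn: 5  (via Brook)
Pirton: 8  (via Fenn)
Arlen: 9  (via Brook)
Marden: 9  (via Pirton)
Kelso: 10  (via Pirton)
Jorvik: 11  (via Kelso)
Shortest route: Brook → Fenn → Pirton → Kelso → Jorvik = 11 km.

11 km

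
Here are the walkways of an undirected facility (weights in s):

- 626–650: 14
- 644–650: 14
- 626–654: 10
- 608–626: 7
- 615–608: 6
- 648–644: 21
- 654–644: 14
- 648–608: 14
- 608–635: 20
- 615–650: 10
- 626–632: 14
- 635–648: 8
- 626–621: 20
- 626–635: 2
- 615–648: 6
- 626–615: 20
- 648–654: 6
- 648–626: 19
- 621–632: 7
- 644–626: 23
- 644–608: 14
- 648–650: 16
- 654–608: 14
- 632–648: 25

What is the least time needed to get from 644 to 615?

20 s

Compare a few routes:
644–608–615: 14+6 = 20
644–654–648–615: 14+6+6 = 26
644–650–615: 14+10 = 24
Cheapest is 644–608–615 at 20 s.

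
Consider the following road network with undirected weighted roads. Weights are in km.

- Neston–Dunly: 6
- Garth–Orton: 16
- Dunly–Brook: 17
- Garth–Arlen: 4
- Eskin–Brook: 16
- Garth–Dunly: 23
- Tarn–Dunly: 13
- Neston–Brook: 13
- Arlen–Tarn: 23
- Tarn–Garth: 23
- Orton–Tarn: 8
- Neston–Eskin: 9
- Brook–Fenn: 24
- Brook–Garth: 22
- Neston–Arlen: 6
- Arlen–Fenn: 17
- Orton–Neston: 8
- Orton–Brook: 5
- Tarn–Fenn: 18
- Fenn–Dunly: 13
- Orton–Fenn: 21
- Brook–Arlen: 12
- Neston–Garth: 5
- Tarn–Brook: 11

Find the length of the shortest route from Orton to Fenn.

Settle nodes by increasing distance from Orton:
Orton: 0
Brook: 5  (via Orton)
Tarn: 8  (via Orton)
Neston: 8  (via Orton)
Garth: 13  (via Neston)
Dunly: 14  (via Neston)
Arlen: 14  (via Neston)
Eskin: 17  (via Neston)
Fenn: 21  (via Orton)
Shortest route: Orton → Fenn = 21 km.

21 km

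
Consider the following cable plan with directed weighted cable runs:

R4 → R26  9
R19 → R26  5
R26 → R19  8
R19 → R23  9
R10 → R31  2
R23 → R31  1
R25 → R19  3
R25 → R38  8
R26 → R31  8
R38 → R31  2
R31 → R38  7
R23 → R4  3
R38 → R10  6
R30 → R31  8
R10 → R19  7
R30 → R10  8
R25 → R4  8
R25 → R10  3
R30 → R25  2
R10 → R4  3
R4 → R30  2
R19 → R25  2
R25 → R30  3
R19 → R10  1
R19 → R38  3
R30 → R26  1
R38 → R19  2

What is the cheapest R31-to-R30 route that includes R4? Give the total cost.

Best R31 to R4: R31 → R38 → R19 → R10 → R4 costing 13
Best R4 to R30: R4 → R30 costing 2
Total via R4: 13 + 2 = 15.

15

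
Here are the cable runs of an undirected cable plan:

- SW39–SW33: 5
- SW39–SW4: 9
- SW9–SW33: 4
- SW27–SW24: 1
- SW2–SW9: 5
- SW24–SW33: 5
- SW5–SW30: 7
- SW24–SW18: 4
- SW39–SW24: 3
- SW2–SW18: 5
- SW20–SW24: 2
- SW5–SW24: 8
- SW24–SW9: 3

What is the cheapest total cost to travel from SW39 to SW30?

18

Running Dijkstra from SW39:
SW39: 0
SW24: 3  (via SW39)
SW27: 4  (via SW24)
SW20: 5  (via SW24)
SW33: 5  (via SW39)
SW9: 6  (via SW24)
SW18: 7  (via SW24)
SW4: 9  (via SW39)
SW2: 11  (via SW9)
SW5: 11  (via SW24)
SW30: 18  (via SW5)
Shortest route: SW39–SW24–SW5–SW30 = 18.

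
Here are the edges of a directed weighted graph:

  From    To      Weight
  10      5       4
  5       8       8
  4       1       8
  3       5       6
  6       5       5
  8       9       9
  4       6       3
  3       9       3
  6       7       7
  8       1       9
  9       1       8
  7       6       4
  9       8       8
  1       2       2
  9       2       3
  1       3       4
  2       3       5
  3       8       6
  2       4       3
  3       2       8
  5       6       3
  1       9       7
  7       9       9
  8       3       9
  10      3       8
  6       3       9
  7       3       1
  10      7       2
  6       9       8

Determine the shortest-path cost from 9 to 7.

Compare a few routes:
9–2–4–6–7: 3+3+3+7 = 16
9–2–3–5–6–7: 3+5+6+3+7 = 24
9–1–2–4–6–7: 8+2+3+3+7 = 23
9–1–3–5–6–7: 8+4+6+3+7 = 28
Cheapest is 9–2–4–6–7 at 16.

16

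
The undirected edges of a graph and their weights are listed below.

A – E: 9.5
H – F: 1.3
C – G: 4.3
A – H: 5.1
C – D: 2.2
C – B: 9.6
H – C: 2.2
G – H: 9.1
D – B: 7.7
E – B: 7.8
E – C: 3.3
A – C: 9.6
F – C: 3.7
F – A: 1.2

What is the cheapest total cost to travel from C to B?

Shortest distances from C:
C: 0
D: 2.2  (via C)
H: 2.2  (via C)
E: 3.3  (via C)
F: 3.5  (via H)
G: 4.3  (via C)
A: 4.7  (via F)
B: 9.6  (via C)
Shortest route: C → B = 9.6.

9.6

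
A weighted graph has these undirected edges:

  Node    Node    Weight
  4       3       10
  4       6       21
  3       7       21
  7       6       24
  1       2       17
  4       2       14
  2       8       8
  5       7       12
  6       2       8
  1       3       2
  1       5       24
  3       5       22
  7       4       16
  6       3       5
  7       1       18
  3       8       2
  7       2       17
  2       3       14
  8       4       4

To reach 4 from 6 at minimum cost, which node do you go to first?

Enumerating some paths:
6–3–4: 5+10 = 15
6–3–8–4: 5+2+4 = 11
6–2–8–4: 8+8+4 = 20
The minimum is 11 via 6–3–8–4.
So from 6 the first move is to 3.

3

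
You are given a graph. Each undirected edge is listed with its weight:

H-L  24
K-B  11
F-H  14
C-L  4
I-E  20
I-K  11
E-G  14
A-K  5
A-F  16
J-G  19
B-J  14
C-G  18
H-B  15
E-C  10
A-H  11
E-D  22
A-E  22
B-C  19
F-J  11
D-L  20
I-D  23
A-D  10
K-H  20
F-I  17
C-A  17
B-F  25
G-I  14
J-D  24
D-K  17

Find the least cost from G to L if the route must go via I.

48

Shortest G→I: G–I = 14
Shortest I→L: I–E–C–L = 34
Total via I: 14 + 34 = 48.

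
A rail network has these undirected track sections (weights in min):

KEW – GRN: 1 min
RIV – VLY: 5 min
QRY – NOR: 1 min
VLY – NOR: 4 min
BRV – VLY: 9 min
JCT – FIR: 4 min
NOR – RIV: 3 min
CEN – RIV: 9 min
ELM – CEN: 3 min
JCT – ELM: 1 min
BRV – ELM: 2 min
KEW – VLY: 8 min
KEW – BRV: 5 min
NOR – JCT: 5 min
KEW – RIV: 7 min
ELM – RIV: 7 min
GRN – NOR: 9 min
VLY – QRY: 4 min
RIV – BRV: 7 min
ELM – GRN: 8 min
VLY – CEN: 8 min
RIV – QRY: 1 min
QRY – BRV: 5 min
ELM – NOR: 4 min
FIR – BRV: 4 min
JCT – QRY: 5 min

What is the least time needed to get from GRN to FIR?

Compare a few routes:
GRN - KEW - BRV - ELM - JCT - FIR: 1+5+2+1+4 = 13
GRN - KEW - BRV - FIR: 1+5+4 = 10
Cheapest is GRN - KEW - BRV - FIR at 10 min.

10 min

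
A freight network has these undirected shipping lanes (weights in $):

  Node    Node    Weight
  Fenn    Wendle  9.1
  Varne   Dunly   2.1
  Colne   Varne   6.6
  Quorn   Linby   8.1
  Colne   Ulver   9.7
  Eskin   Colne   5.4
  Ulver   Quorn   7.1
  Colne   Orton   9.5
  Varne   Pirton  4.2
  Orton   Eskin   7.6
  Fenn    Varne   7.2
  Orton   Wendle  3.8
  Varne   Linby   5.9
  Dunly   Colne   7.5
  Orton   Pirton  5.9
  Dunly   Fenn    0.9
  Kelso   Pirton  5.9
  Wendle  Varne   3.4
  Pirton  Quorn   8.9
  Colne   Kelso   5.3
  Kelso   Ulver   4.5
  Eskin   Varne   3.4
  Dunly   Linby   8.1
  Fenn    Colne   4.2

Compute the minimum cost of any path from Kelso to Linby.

Candidate routes:
Kelso - Colne - Varne - Linby: 5.3+6.6+5.9 = 17.8
Kelso - Colne - Fenn - Dunly - Varne - Linby: 5.3+4.2+0.9+2.1+5.9 = 18.4
Kelso - Pirton - Varne - Linby: 5.9+4.2+5.9 = 16
Kelso - Colne - Fenn - Dunly - Linby: 5.3+4.2+0.9+8.1 = 18.5
Cheapest is Kelso - Pirton - Varne - Linby at $16.

$16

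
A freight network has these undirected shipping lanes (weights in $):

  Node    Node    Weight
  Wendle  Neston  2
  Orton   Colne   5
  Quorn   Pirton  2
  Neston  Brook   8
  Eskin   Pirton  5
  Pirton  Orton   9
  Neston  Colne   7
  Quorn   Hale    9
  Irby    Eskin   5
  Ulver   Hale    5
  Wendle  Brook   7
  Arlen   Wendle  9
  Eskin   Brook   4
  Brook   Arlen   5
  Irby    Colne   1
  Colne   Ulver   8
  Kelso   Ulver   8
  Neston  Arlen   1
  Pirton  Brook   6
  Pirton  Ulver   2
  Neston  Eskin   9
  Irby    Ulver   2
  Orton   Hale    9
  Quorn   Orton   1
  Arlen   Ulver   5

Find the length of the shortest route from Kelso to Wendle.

$16

Candidate routes:
Kelso–Ulver–Irby–Colne–Neston–Wendle: 8+2+1+7+2 = 20
Kelso–Ulver–Arlen–Neston–Wendle: 8+5+1+2 = 16
Cheapest is Kelso–Ulver–Arlen–Neston–Wendle at $16.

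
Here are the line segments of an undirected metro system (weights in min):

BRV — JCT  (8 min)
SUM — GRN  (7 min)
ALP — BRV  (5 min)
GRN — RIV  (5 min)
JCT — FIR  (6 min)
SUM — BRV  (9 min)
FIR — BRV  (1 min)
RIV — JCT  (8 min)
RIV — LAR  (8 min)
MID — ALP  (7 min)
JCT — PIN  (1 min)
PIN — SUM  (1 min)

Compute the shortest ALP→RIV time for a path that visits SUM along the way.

Shortest ALP→SUM: ALP–BRV–SUM = 14
Best SUM to RIV: SUM–PIN–JCT–RIV costing 10
Total via SUM: 14 + 10 = 24 min.

24 min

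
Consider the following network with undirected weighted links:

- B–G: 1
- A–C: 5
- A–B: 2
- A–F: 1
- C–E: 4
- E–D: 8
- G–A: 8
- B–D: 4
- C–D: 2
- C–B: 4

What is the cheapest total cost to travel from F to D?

7

Compare a few routes:
F–A–C–D: 1+5+2 = 8
F–A–B–D: 1+2+4 = 7
Cheapest is F–A–B–D at 7.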